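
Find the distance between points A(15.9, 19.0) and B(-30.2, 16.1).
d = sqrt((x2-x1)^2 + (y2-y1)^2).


dx = -30.2 - 15.9 = -46.1
dy = 16.1 - 19.0 = -2.9
d = sqrt(2125.21 + 8.41) = sqrt(2133.62) = 46.1911

46.1911


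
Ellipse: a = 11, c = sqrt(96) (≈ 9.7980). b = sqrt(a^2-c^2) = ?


b^2 = 11^2 - (sqrt(96))^2 = 121 - 96 = 25
b = sqrt(25) = 5

b = 5


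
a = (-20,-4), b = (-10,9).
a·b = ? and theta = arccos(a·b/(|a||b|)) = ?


a·b = -20*(-10) - 4*9 = 200 - 36 = 164
|a| = sqrt(400+16) = 20.3961
|b| = sqrt(100+81) = 13.4536
cos(theta) = 164/(sqrt(416)*sqrt(181)) = 164/sqrt(75296) = 0.597665
theta = arccos(164/sqrt(75296)) = 53.2971 degrees

a·b = 164, theta = 53.2971 deg


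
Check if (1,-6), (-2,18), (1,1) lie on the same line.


1*(18-1) - 2*(1+ 6) + 1*(-6-18)
= 17 - 14 - 24 = -21

No, not collinear (determinant = -21)


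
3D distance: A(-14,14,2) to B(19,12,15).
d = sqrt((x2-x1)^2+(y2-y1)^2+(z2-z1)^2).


dx=33, dy=-2, dz=13
d = sqrt(1089+4+169) = sqrt(1262) = 35.5246

35.5246


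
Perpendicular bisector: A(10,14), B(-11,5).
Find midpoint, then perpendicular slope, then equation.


Midpoint = (-0.5, 9.5)
Slope of AB = dy/dx = -9/(-21) = 0.4286
Perp slope = -dx/dy = -21/9 = -2.3333
b = My - (perp slope)*Mx = 9.5 + (-21*(-0.5))/(-9) = 9.5 - 1.1667 = 8.3333

y = -2.3333x + 8.3333


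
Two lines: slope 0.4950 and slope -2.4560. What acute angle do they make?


m1-m2 = 2.951
1+m1*m2 = -0.21572
tan(theta) = |2.951/(-0.21572)| = 13.679770
theta = arctan(|2.951/(-0.21572)|) = 85.8191 degrees (acute angle)

85.8191 degrees


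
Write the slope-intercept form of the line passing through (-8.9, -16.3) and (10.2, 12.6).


m = (28.9)/(19.1) = 1.5131
b = y1 - m*x1 = -16.3 - (28.9*(-8.9))/(19.1) = -16.3 + 13.4665 = -2.8335

y = 1.5131x - 2.8335


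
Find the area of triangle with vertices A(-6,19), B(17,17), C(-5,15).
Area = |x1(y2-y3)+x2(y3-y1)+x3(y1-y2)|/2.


-6*(17-15) = -12
17*(15-19) = -68
-5*(19-17) = -10
sum = -90
Area = |-90|/2 = 45.0000

45.0000 sq units


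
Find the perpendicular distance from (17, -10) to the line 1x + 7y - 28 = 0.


|1*17 + 7*(-10) - 28| = |-81| = 81
sqrt(1 + 49) = sqrt(50) = 7.0711
d = 81/sqrt(50) = 11.4551

11.4551


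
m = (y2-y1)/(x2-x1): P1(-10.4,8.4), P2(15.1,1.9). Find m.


dy = 1.9 - 8.4 = -6.5
dx = 15.1 + 10.4 = 25.5
m = -6.5/25.5 = -0.2549

m = -0.2549


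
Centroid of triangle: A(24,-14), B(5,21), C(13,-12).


Gx = (24+5+13)/3 = 42/3 = 14.0000
Gy = (-14+21- 12)/3 = -5/3 = -1.6667

G = (14.0000, -1.6667)


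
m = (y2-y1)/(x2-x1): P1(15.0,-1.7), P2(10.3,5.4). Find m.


dy = 5.4 + 1.7 = 7.1
dx = 10.3 - 15.0 = -4.7
m = 7.1/(-4.7) = -1.5106

m = -1.5106


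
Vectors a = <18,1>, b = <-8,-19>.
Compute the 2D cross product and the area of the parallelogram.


cross = 18*(-19) - 1*(-8) = -342 + 8 = -334
Parallelogram area = |-334| = 334

cross = -334, parallelogram area = 334


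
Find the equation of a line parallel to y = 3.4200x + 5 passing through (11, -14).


Parallel lines have equal slopes.
m2 = 3.4200
b2 = -14 - 3.4200*11 = -51.6200

y = 3.4200x - 51.6200


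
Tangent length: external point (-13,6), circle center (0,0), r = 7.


d = sqrt((-13-0)^2 + (6-0)^2) = sqrt(169+36) = 14.3178
L = sqrt(205.0000 - 49) = sqrt(156.0000) = 12.4900

12.4900


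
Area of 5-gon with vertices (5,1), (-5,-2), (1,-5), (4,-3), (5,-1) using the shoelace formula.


sum(xi*y_{i+1}) = 5*(-2) - 5*(-5) + 1*(-3) + 4*(-1) + 5*1 = 13
sum(yi*x_{i+1}) = 1*(-5) - 2*1 - 5*4 - 3*5 - 1*5 = -47
Area = |13 + 47|/2 = 60/2 = 30.0000

30.0000 sq units


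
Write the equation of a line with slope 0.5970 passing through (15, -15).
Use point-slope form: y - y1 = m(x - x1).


y + 15 = 0.5970(x - 15)
y = 0.5970x - 15 - 0.5970*15
y = 0.5970x - 23.9550

y = 0.5970x - 23.9550


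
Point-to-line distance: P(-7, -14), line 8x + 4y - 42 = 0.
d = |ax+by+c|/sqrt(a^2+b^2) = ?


|8*(-7) + 4*(-14) - 42| = |-154| = 154
sqrt(64 + 16) = sqrt(80) = 8.9443
d = 154/sqrt(80) = 17.2177

17.2177


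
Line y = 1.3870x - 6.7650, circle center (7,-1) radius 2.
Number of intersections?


Substitute y = 1.3870x - 6.7650: (x-7)^2 + (1.3870x- 6.7650+ 1)^2 = 4
Expand to Ax^2 + Bx + C = 0, where b-k = -5.765
A = 1+m^2 = 2.923769
B = 2(m(b-k) - h) = 2(1.3870*(-5.765) - 7) = -29.99211
C = h^2 + (b-k)^2 - r^2 = 49 + 33.235225 - 4 = 78.235225
disc = B^2-4AC = 899.5267 - 914.9669 = -15.4402
disc < 0

0 intersection points


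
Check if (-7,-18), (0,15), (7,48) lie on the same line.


-7*(15-48) + 0*(48+ 18) + 7*(-18-15)
= 231 + 0 - 231 = 0

Yes, collinear (determinant = 0)


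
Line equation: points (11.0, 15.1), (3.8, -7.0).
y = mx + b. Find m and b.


m = (-22.1)/(-7.2) = 3.0694
b = y1 - m*x1 = 15.1 - (-22.1*11.0)/(-7.2) = 15.1 - 33.7639 = -18.6639

y = 3.0694x - 18.6639


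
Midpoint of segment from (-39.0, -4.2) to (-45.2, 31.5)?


Mx = (-39.0 - 45.2)/2 = -84.2/2 = -42.1000
My = (-4.2 + 31.5)/2 = 27.3/2 = 13.6500

(-42.1000, 13.6500)


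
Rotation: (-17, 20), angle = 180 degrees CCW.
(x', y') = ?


cos(180) = -1, sin(180) = 0
x' = -17*(-1) - 20*0 = 17
y' = -17*0 + 20*(-1) = -20

(17, -20)


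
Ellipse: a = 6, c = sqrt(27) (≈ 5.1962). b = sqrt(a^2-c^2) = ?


b^2 = 6^2 - (sqrt(27))^2 = 36 - 27 = 9
b = sqrt(9) = 3

b = 3


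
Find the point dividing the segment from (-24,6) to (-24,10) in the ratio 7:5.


Px = (7*(-24) + 5*(-24))/12 = -288/12 = -24.0000
Py = (7*10 + 5*6)/12 = 100/12 = 8.3333

P = (-24.0000, 8.3333)


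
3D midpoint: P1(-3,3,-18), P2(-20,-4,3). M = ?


Mx = (-3- 20)/2 = -11.5000
My = (3- 4)/2 = -0.5000
Mz = (-18+3)/2 = -7.5000

M = (-11.5000, -0.5000, -7.5000)


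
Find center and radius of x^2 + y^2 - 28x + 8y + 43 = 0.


h = -D/2 = 28/2 = 14
k = -E/2 = -8/2 = -4
r^2 = h^2 + k^2 - F = 196 + 16 - 43 = 169
r = 13

Center (14, -4), radius = 13


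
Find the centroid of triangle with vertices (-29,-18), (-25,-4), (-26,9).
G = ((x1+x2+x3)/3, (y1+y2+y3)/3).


Gx = (-29- 25- 26)/3 = -80/3 = -26.6667
Gy = (-18- 4+9)/3 = -13/3 = -4.3333

G = (-26.6667, -4.3333)


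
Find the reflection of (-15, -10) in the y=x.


Reflection rule for y=x: (y, x)
(-15, -10) -> (-10, -15)

(-10, -15)


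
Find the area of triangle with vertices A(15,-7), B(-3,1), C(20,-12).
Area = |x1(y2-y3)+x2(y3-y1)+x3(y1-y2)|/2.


15*(1+ 12) = 195
-3*(-12+ 7) = 15
20*(-7-1) = -160
sum = 50
Area = |50|/2 = 25.0000

25.0000 sq units


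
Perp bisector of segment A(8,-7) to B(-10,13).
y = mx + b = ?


Midpoint = (-1, 3)
Slope of AB = dy/dx = 20/(-18) = -1.1111
Perp slope = -dx/dy = 18/20 = 0.9000
b = My - (perp slope)*Mx = 3 + (-18*(-1))/20 = 3 + 0.9000 = 3.9000

y = 0.9000x + 3.9000


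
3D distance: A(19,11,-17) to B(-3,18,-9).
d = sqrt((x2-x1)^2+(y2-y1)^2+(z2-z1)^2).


dx=-22, dy=7, dz=8
d = sqrt(484+49+64) = sqrt(597) = 24.4336

24.4336


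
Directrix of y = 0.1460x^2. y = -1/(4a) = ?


a = 0.1460
1/(4a) = 1.7123
directrix: y = -1.7123 = -1.7123

y = -1.7123


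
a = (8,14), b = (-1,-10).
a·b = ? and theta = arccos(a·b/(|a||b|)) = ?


a·b = 8*(-1) + 14*(-10) = -8 - 140 = -148
|a| = sqrt(64+196) = 16.1245
|b| = sqrt(1+100) = 10.0499
cos(theta) = -148/(sqrt(260)*sqrt(101)) = -148/sqrt(26260) = -0.913302
theta = arccos(-148/sqrt(26260)) = 155.9657 degrees

a·b = -148, theta = 155.9657 deg


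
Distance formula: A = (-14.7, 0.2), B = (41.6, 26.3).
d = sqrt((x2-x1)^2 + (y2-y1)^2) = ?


dx = 41.6 + 14.7 = 56.3
dy = 26.3 - 0.2 = 26.1
d = sqrt(3169.69 + 681.21) = sqrt(3850.9) = 62.0556

62.0556


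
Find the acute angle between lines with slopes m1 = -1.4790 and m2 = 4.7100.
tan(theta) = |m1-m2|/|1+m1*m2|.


m1-m2 = -6.189
1+m1*m2 = -5.96609
tan(theta) = |-6.189/(-5.96609)| = 1.037363
theta = arctan(|-6.189/(-5.96609)|) = 46.0506 degrees (acute angle)

46.0506 degrees


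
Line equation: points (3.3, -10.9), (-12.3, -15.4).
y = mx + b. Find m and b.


m = (-4.5)/(-15.6) = 0.2885
b = y1 - m*x1 = -10.9 - (-4.5*3.3)/(-15.6) = -10.9 - 0.9519 = -11.8519

y = 0.2885x - 11.8519


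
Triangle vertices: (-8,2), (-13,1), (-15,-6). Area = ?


-8*(1+ 6) = -56
-13*(-6-2) = 104
-15*(2-1) = -15
sum = 33
Area = |33|/2 = 16.5000

16.5000 sq units


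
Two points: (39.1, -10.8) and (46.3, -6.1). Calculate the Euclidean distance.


dx = 46.3 - 39.1 = 7.2
dy = -6.1 + 10.8 = 4.7
d = sqrt(51.84 + 22.09) = sqrt(73.93) = 8.5983

8.5983


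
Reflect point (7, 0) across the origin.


Reflection rule for origin: (-x, -y)
(7, 0) -> (-7, 0)

(-7, 0)


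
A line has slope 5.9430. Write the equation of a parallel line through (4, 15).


Parallel lines have equal slopes.
m2 = 5.9430
b2 = 15 - 5.9430*4 = -8.7720

y = 5.9430x - 8.7720


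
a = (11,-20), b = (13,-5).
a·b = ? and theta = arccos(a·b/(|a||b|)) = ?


a·b = 11*13 - 20*(-5) = 143 + 100 = 243
|a| = sqrt(121+400) = 22.8254
|b| = sqrt(169+25) = 13.9284
cos(theta) = 243/(sqrt(521)*sqrt(194)) = 243/sqrt(101074) = 0.764340
theta = arccos(243/sqrt(101074)) = 40.1517 degrees

a·b = 243, theta = 40.1517 deg


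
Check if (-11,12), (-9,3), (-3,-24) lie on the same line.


-11*(3+ 24) - 9*(-24-12) - 3*(12-3)
= -297 + 324 - 27 = 0

Yes, collinear (determinant = 0)


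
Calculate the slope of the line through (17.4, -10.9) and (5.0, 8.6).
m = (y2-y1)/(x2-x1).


dy = 8.6 + 10.9 = 19.5
dx = 5.0 - 17.4 = -12.4
m = 19.5/(-12.4) = -1.5726

m = -1.5726


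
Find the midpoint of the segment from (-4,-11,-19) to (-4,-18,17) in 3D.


Mx = (-4- 4)/2 = -4.0000
My = (-11- 18)/2 = -14.5000
Mz = (-19+17)/2 = -1.0000

M = (-4.0000, -14.5000, -1.0000)


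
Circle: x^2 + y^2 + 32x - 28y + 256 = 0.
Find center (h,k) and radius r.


h = -D/2 = -32/2 = -16
k = -E/2 = 28/2 = 14
r^2 = h^2 + k^2 - F = 256 + 196 - 256 = 196
r = 14

Center (-16, 14), radius = 14


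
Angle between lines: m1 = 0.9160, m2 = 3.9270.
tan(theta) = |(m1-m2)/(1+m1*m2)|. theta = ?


m1-m2 = -3.011
1+m1*m2 = 4.597132
tan(theta) = |-3.011/4.597132| = 0.654974
theta = arctan(|-3.011/4.597132|) = 33.2237 degrees (acute angle)

33.2237 degrees


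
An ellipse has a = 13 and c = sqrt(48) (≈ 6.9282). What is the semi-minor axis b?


b^2 = 13^2 - (sqrt(48))^2 = 169 - 48 = 121
b = sqrt(121) = 11

b = 11


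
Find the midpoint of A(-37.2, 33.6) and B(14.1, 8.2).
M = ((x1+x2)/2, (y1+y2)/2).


Mx = (-37.2 + 14.1)/2 = -23.1/2 = -11.5500
My = (33.6 + 8.2)/2 = 41.8/2 = 20.9000

(-11.5500, 20.9000)


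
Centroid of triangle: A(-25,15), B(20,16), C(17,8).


Gx = (-25+20+17)/3 = 12/3 = 4.0000
Gy = (15+16+8)/3 = 39/3 = 13.0000

G = (4.0000, 13.0000)


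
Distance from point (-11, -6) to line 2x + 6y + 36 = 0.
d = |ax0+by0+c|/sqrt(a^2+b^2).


|2*(-11) + 6*(-6) + 36| = |-22| = 22
sqrt(4 + 36) = sqrt(40) = 6.3246
d = 22/sqrt(40) = 3.4785

3.4785


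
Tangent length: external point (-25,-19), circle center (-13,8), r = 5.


d = sqrt((-25+ 13)^2 + (-19-8)^2) = sqrt(144+729) = 29.5466
L = sqrt(873.0000 - 25) = sqrt(848.0000) = 29.1204

29.1204


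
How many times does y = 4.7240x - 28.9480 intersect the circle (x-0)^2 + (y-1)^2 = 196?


Substitute y = 4.7240x - 28.9480: (x-0)^2 + (4.7240x- 28.9480-1)^2 = 196
Expand to Ax^2 + Bx + C = 0, where b-k = -29.948
A = 1+m^2 = 23.316176
B = 2(m(b-k) - h) = 2(4.7240*(-29.948) - 0) = -282.948704
C = h^2 + (b-k)^2 - r^2 = 0 + 896.882704 - 196 = 700.882704
disc = B^2-4AC = 80059.9691 - 65367.6179 = 14692.3512
disc > 0

2 intersection points


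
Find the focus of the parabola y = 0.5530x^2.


a = 0.5530
4a = 2.2120
focus = (0, 1/2.2120) = (0, 0.4521)

Focus = (0, 0.4521)


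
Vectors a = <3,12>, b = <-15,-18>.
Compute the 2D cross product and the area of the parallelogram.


cross = 3*(-18) - 12*(-15) = -54 + 180 = 126
Parallelogram area = |126| = 126

cross = 126, parallelogram area = 126


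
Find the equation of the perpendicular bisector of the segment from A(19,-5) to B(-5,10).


Midpoint = (7, 2.5)
Slope of AB = dy/dx = 15/(-24) = -0.6250
Perp slope = -dx/dy = 24/15 = 1.6000
b = My - (perp slope)*Mx = 2.5 + (-24*7)/15 = 2.5 - 11.2000 = -8.7000

y = 1.6000x - 8.7000


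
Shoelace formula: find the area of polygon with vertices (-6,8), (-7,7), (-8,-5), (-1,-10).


sum(xi*y_{i+1}) = -6*7 - 7*(-5) - 8*(-10) - 1*8 = 65
sum(yi*x_{i+1}) = 8*(-7) + 7*(-8) - 5*(-1) - 10*(-6) = -47
Area = |65 + 47|/2 = 112/2 = 56.0000

56.0000 sq units


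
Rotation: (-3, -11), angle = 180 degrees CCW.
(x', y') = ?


cos(180) = -1, sin(180) = 0
x' = -3*(-1) + 11*0 = 3
y' = -3*0 - 11*(-1) = 11

(3, 11)


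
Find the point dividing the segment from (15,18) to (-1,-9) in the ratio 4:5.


Px = (4*(-1) + 5*15)/9 = 71/9 = 7.8889
Py = (4*(-9) + 5*18)/9 = 54/9 = 6.0000

P = (7.8889, 6.0000)


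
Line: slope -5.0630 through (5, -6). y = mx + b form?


y + 6 = -5.0630(x - 5)
y = -5.0630x - 6 + 5.0630*5
y = -5.0630x + 19.3150

y = -5.0630x + 19.3150


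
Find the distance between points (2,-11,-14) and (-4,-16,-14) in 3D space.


dx=-6, dy=-5, dz=0
d = sqrt(36+25+0) = sqrt(61) = 7.8102

7.8102


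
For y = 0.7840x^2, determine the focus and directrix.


a = 0.7840
1/(4a) = 0.3189
Focus = (0, 0.3189)
Directrix: y = -0.3189

Focus = (0, 0.3189), Directrix: y = -0.3189


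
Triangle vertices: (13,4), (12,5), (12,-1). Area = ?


13*(5+ 1) = 78
12*(-1-4) = -60
12*(4-5) = -12
sum = 6
Area = |6|/2 = 3.0000

3.0000 sq units


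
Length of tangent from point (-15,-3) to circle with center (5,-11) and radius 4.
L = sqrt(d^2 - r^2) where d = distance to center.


d = sqrt((-15-5)^2 + (-3+ 11)^2) = sqrt(400+64) = 21.5407
L = sqrt(464.0000 - 16) = sqrt(448.0000) = 21.1660

21.1660


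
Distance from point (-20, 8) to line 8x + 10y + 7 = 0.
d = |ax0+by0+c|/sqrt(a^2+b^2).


|8*(-20) + 10*8 + 7| = |-73| = 73
sqrt(64 + 100) = sqrt(164) = 12.8062
d = 73/sqrt(164) = 5.7003

5.7003


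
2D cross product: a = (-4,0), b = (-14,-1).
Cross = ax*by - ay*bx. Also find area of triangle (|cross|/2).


cross = -4*(-1) - 0*(-14) = 4 - 0 = 4
Triangle area = |4|/2 = 4/2 = 2.0000

cross = 4, triangle area = 2.0000


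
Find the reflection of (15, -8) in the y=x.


Reflection rule for y=x: (y, x)
(15, -8) -> (-8, 15)

(-8, 15)


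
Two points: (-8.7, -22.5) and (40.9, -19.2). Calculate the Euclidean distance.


dx = 40.9 + 8.7 = 49.6
dy = -19.2 + 22.5 = 3.3
d = sqrt(2460.16 + 10.89) = sqrt(2471.05) = 49.7097

49.7097


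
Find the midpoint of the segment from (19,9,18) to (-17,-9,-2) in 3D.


Mx = (19- 17)/2 = 1.0000
My = (9- 9)/2 = 0
Mz = (18- 2)/2 = 8.0000

M = (1.0000, 0, 8.0000)


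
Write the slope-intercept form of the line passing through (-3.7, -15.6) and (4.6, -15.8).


m = (-0.2)/(8.3) = -0.0241
b = y1 - m*x1 = -15.6 - (-0.2*(-3.7))/(8.3) = -15.6 - 0.0892 = -15.6892

y = -0.0241x - 15.6892


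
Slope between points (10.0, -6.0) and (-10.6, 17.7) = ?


dy = 17.7 + 6.0 = 23.7
dx = -10.6 - 10.0 = -20.6
m = 23.7/(-20.6) = -1.1505

m = -1.1505


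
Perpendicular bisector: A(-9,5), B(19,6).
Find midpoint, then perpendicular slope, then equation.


Midpoint = (5, 5.5)
Slope of AB = dy/dx = 1/28 = 0.0357
Perp slope = -dx/dy = -28/1 = -28.0000
b = My - (perp slope)*Mx = 5.5 + (28*5)/1 = 5.5 + 140.0000 = 145.5000

y = -28.0000x + 145.5000


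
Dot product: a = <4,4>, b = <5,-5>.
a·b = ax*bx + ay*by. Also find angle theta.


a·b = 4*5 + 4*(-5) = 20 - 20 = 0
|a| = sqrt(16+16) = 5.6569
|b| = sqrt(25+25) = 7.0711
cos(theta) = 0/(sqrt(32)*sqrt(50)) = 0/sqrt(1600) = 0
theta = arccos(0/sqrt(1600)) = 90.0000 degrees

a·b = 0, theta = 90.0000 deg


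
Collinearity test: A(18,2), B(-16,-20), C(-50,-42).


18*(-20+ 42) - 16*(-42-2) - 50*(2+ 20)
= 396 + 704 - 1100 = 0

Yes, collinear (determinant = 0)


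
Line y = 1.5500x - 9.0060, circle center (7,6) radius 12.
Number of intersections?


Substitute y = 1.5500x - 9.0060: (x-7)^2 + (1.5500x- 9.0060-6)^2 = 144
Expand to Ax^2 + Bx + C = 0, where b-k = -15.006
A = 1+m^2 = 3.4025
B = 2(m(b-k) - h) = 2(1.5500*(-15.006) - 7) = -60.5186
C = h^2 + (b-k)^2 - r^2 = 49 + 225.180036 - 144 = 130.180036
disc = B^2-4AC = 3662.5009 - 1771.7503 = 1890.7506
disc > 0

2 intersection points


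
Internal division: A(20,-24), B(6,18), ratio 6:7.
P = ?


Px = (6*6 + 7*20)/13 = 176/13 = 13.5385
Py = (6*18 + 7*(-24))/13 = -60/13 = -4.6154

P = (13.5385, -4.6154)


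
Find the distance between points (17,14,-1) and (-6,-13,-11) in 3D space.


dx=-23, dy=-27, dz=-10
d = sqrt(529+729+100) = sqrt(1358) = 36.8511

36.8511


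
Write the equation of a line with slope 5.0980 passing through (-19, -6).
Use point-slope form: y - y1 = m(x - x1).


y + 6 = 5.0980(x + 19)
y = 5.0980x - 6 - 5.0980*(-19)
y = 5.0980x + 90.8620

y = 5.0980x + 90.8620


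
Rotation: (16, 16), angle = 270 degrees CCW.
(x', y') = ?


cos(270) = 0, sin(270) = -1
x' = 16*0 - 16*(-1) = 16
y' = 16*(-1) + 16*0 = -16

(16, -16)


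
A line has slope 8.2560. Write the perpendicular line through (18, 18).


Perpendicular slope = -1/m1 = -1/8.2560 = -0.1211
b2 = y0 - m2*x0 = 18 + 18/8.2560 = 18 + 2.1802 = 20.1802

y = -0.1211x + 20.1802


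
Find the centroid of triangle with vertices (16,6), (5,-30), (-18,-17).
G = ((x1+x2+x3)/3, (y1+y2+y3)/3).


Gx = (16+5- 18)/3 = 3/3 = 1.0000
Gy = (6- 30- 17)/3 = -41/3 = -13.6667

G = (1.0000, -13.6667)


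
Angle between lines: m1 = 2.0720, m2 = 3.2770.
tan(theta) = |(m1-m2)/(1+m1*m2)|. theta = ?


m1-m2 = -1.205
1+m1*m2 = 7.789944
tan(theta) = |-1.205/7.789944| = 0.154687
theta = arctan(|-1.205/7.789944|) = 8.7932 degrees (acute angle)

8.7932 degrees


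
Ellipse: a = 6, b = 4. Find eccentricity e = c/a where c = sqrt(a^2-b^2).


c = sqrt(36-16) = sqrt(20) = 4.4721
e = c/a = sqrt(20)/6 = 0.7454

e = 0.7454


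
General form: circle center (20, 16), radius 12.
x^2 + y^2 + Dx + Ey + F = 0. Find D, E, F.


(x-20)^2 + (y-16)^2 = 12^2
D = -2h = -40, E = -2k = -32
F = h^2+k^2-r^2 = 400+256-144 = 512

D = -40, E = -32, F = 512


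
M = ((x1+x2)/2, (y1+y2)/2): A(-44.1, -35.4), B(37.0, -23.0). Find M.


Mx = (-44.1 + 37.0)/2 = -7.1/2 = -3.5500
My = (-35.4 - 23.0)/2 = -58.4/2 = -29.2000

(-3.5500, -29.2000)


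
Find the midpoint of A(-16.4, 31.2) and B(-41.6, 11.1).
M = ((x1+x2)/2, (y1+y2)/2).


Mx = (-16.4 - 41.6)/2 = -58.0/2 = -29.0000
My = (31.2 + 11.1)/2 = 42.3/2 = 21.1500

(-29.0000, 21.1500)


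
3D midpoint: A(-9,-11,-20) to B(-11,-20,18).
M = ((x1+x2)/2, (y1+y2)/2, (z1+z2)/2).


Mx = (-9- 11)/2 = -10.0000
My = (-11- 20)/2 = -15.5000
Mz = (-20+18)/2 = -1.0000

M = (-10.0000, -15.5000, -1.0000)


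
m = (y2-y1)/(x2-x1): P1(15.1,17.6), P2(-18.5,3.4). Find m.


dy = 3.4 - 17.6 = -14.2
dx = -18.5 - 15.1 = -33.6
m = -14.2/(-33.6) = 0.4226

m = 0.4226


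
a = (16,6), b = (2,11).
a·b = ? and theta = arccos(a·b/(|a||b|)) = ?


a·b = 16*2 + 6*11 = 32 + 66 = 98
|a| = sqrt(256+36) = 17.0880
|b| = sqrt(4+121) = 11.1803
cos(theta) = 98/(sqrt(292)*sqrt(125)) = 98/sqrt(36500) = 0.512955
theta = arccos(98/sqrt(36500)) = 59.1391 degrees

a·b = 98, theta = 59.1391 deg


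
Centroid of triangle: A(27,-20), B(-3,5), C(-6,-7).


Gx = (27- 3- 6)/3 = 18/3 = 6.0000
Gy = (-20+5- 7)/3 = -22/3 = -7.3333

G = (6.0000, -7.3333)


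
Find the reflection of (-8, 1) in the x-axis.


Reflection rule for x-axis: (x, -y)
(-8, 1) -> (-8, -1)

(-8, -1)


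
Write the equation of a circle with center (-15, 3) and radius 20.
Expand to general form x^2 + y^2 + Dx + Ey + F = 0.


(x+ 15)^2 + (y-3)^2 = 20^2
D = -2h = 30, E = -2k = -6
F = h^2+k^2-r^2 = 225+9-400 = -166

x^2 + y^2 + 30x - 6y - 166 = 0


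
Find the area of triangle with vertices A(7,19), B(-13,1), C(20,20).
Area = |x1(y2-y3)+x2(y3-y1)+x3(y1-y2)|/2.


7*(1-20) = -133
-13*(20-19) = -13
20*(19-1) = 360
sum = 214
Area = |214|/2 = 107.0000

107.0000 sq units


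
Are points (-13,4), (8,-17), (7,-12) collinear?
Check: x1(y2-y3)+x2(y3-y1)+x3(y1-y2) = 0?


-13*(-17+ 12) + 8*(-12-4) + 7*(4+ 17)
= 65 - 128 + 147 = 84

No, not collinear (determinant = 84)


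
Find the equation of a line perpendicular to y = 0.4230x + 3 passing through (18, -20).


Perpendicular slope = -1/m1 = -1/0.4230 = -2.3641
b2 = y0 - m2*x0 = -20 + 18/0.4230 = -20 + 42.5532 = 22.5532

y = -2.3641x + 22.5532


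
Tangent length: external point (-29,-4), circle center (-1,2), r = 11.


d = sqrt((-29+ 1)^2 + (-4-2)^2) = sqrt(784+36) = 28.6356
L = sqrt(820.0000 - 121) = sqrt(699.0000) = 26.4386

26.4386


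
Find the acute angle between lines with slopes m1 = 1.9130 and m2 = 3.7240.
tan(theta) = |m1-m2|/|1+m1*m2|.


m1-m2 = -1.811
1+m1*m2 = 8.124012
tan(theta) = |-1.811/8.124012| = 0.222919
theta = arctan(|-1.811/8.124012|) = 12.5669 degrees (acute angle)

12.5669 degrees


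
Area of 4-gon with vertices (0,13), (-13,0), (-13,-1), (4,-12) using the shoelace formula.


sum(xi*y_{i+1}) = 0*0 - 13*(-1) - 13*(-12) + 4*13 = 221
sum(yi*x_{i+1}) = 13*(-13) + 0*(-13) - 1*4 - 12*0 = -173
Area = |221 + 173|/2 = 394/2 = 197.0000

197.0000 sq units


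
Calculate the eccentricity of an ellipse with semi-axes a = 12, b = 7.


c = sqrt(144-49) = sqrt(95) = 9.7468
e = c/a = sqrt(95)/12 = 0.8122

e = 0.8122


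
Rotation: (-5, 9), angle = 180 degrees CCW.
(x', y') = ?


cos(180) = -1, sin(180) = 0
x' = -5*(-1) - 9*0 = 5
y' = -5*0 + 9*(-1) = -9

(5, -9)


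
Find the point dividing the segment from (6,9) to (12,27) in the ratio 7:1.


Px = (7*12 + 1*6)/8 = 90/8 = 11.2500
Py = (7*27 + 1*9)/8 = 198/8 = 24.7500

P = (11.2500, 24.7500)


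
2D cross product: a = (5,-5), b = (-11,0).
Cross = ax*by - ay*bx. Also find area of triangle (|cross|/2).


cross = 5*0 + 5*(-11) = 0 - 55 = -55
Triangle area = |-55|/2 = 55/2 = 27.5000

cross = -55, triangle area = 27.5000


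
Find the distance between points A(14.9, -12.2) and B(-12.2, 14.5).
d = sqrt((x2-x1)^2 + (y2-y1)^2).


dx = -12.2 - 14.9 = -27.1
dy = 14.5 + 12.2 = 26.7
d = sqrt(734.41 + 712.89) = sqrt(1447.3) = 38.0434

38.0434


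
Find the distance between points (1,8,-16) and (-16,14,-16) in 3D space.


dx=-17, dy=6, dz=0
d = sqrt(289+36+0) = sqrt(325) = 18.0278

18.0278


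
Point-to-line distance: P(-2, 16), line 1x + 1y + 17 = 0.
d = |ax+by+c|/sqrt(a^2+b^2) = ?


|1*(-2) + 1*16 + 17| = |31| = 31
sqrt(1 + 1) = sqrt(2) = 1.4142
d = 31/sqrt(2) = 21.9203

21.9203


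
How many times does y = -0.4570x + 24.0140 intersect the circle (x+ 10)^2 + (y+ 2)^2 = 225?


Substitute y = -0.4570x + 24.0140: (x+ 10)^2 + (-0.4570x+24.0140+ 2)^2 = 225
Expand to Ax^2 + Bx + C = 0, where b-k = 26.014
A = 1+m^2 = 1.208849
B = 2(m(b-k) - h) = 2(-0.4570*26.014 + 10) = -3.776796
C = h^2 + (b-k)^2 - r^2 = 100 + 676.728196 - 225 = 551.728196
disc = B^2-4AC = 14.2642 - 2667.8243 = -2653.5601
disc < 0

0 intersection points


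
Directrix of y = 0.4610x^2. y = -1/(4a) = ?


a = 0.4610
1/(4a) = 0.5423
directrix: y = -0.5423 = -0.5423

y = -0.5423


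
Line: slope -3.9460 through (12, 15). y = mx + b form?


y - 15 = -3.9460(x - 12)
y = -3.9460x + 15 + 3.9460*12
y = -3.9460x + 62.3520

y = -3.9460x + 62.3520


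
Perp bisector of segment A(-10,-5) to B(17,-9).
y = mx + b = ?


Midpoint = (3.5, -7)
Slope of AB = dy/dx = -4/27 = -0.1481
Perp slope = -dx/dy = 27/4 = 6.7500
b = My - (perp slope)*Mx = -7 + (27*3.5)/(-4) = -7 - 23.6250 = -30.6250

y = 6.7500x - 30.6250


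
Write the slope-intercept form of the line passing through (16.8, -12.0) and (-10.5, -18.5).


m = (-6.5)/(-27.3) = 0.2381
b = y1 - m*x1 = -12.0 - (-6.5*16.8)/(-27.3) = -12.0 - 4.0000 = -16.0000

y = 0.2381x - 16.0000


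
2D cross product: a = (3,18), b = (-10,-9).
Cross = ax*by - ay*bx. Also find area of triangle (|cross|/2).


cross = 3*(-9) - 18*(-10) = -27 + 180 = 153
Triangle area = |153|/2 = 153/2 = 76.5000

cross = 153, triangle area = 76.5000


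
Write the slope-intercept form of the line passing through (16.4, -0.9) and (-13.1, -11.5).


m = (-10.6)/(-29.5) = 0.3593
b = y1 - m*x1 = -0.9 - (-10.6*16.4)/(-29.5) = -0.9 - 5.8929 = -6.7929

y = 0.3593x - 6.7929


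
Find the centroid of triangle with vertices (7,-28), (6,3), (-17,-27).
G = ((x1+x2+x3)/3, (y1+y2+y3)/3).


Gx = (7+6- 17)/3 = -4/3 = -1.3333
Gy = (-28+3- 27)/3 = -52/3 = -17.3333

G = (-1.3333, -17.3333)


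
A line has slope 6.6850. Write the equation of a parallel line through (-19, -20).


Parallel lines have equal slopes.
m2 = 6.6850
b2 = -20 - 6.6850*(-19) = 107.0150

y = 6.6850x + 107.0150


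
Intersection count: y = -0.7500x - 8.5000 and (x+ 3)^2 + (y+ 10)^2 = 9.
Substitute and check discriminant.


Substitute y = -0.7500x - 8.5000: (x+ 3)^2 + (-0.7500x- 8.5000+ 10)^2 = 9
Expand to Ax^2 + Bx + C = 0, where b-k = 1.5
A = 1+m^2 = 1.5625
B = 2(m(b-k) - h) = 2(-0.7500*1.5 + 3) = 3.75
C = h^2 + (b-k)^2 - r^2 = 9 + 2.25 - 9 = 2.25
disc = B^2-4AC = 14.0625 - 14.0625 = 0
disc = 0

1 intersection point (tangent)


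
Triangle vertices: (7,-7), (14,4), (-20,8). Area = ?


7*(4-8) = -28
14*(8+ 7) = 210
-20*(-7-4) = 220
sum = 402
Area = |402|/2 = 201.0000

201.0000 sq units


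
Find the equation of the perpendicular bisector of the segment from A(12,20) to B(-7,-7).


Midpoint = (2.5, 6.5)
Slope of AB = dy/dx = -27/(-19) = 1.4211
Perp slope = -dx/dy = -19/27 = -0.7037
b = My - (perp slope)*Mx = 6.5 + (-19*2.5)/(-27) = 6.5 + 1.7593 = 8.2593

y = -0.7037x + 8.2593


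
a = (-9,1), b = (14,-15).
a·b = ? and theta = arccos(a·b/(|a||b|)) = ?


a·b = -9*14 + 1*(-15) = -126 - 15 = -141
|a| = sqrt(81+1) = 9.0554
|b| = sqrt(196+225) = 20.5183
cos(theta) = -141/(sqrt(82)*sqrt(421)) = -141/sqrt(34522) = -0.758877
theta = arccos(-141/sqrt(34522)) = 139.3653 degrees

a·b = -141, theta = 139.3653 deg


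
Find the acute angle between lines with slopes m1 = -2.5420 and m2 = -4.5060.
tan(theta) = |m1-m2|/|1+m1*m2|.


m1-m2 = 1.964
1+m1*m2 = 12.454252
tan(theta) = |1.964/12.454252| = 0.157697
theta = arctan(|1.964/12.454252|) = 8.9616 degrees (acute angle)

8.9616 degrees


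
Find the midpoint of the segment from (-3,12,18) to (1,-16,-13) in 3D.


Mx = (-3+1)/2 = -1.0000
My = (12- 16)/2 = -2.0000
Mz = (18- 13)/2 = 2.5000

M = (-1.0000, -2.0000, 2.5000)


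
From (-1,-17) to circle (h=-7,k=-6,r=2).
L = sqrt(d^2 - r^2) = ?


d = sqrt((-1+ 7)^2 + (-17+ 6)^2) = sqrt(36+121) = 12.5300
L = sqrt(157.0000 - 4) = sqrt(153.0000) = 12.3693

12.3693


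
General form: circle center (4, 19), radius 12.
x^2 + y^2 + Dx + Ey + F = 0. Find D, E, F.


(x-4)^2 + (y-19)^2 = 12^2
D = -2h = -8, E = -2k = -38
F = h^2+k^2-r^2 = 16+361-144 = 233

D = -8, E = -38, F = 233


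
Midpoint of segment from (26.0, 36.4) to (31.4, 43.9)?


Mx = (26.0 + 31.4)/2 = 57.4/2 = 28.7000
My = (36.4 + 43.9)/2 = 80.3/2 = 40.1500

(28.7000, 40.1500)


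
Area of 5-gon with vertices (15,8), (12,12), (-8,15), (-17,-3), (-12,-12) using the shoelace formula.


sum(xi*y_{i+1}) = 15*12 + 12*15 - 8*(-3) - 17*(-12) - 12*8 = 492
sum(yi*x_{i+1}) = 8*12 + 12*(-8) + 15*(-17) - 3*(-12) - 12*15 = -399
Area = |492 + 399|/2 = 891/2 = 445.5000

445.5000 sq units


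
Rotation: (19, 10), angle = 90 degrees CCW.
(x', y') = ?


cos(90) = 0, sin(90) = 1
x' = 19*0 - 10*1 = -10
y' = 19*1 + 10*0 = 19

(-10, 19)


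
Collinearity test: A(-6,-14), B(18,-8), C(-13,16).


-6*(-8-16) + 18*(16+ 14) - 13*(-14+ 8)
= 144 + 540 + 78 = 762

No, not collinear (determinant = 762)


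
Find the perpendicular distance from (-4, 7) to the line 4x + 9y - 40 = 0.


|4*(-4) + 9*7 - 40| = |7| = 7
sqrt(16 + 81) = sqrt(97) = 9.8489
d = 7/sqrt(97) = 0.7107

0.7107


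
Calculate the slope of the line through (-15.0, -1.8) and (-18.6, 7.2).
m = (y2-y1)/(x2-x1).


dy = 7.2 + 1.8 = 9.0
dx = -18.6 + 15.0 = -3.6
m = 9.0/(-3.6) = -2.5000

m = -2.5000


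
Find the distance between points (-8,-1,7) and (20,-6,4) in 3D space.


dx=28, dy=-5, dz=-3
d = sqrt(784+25+9) = sqrt(818) = 28.6007

28.6007


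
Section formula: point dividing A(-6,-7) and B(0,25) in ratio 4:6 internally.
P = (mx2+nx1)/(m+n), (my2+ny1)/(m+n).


Px = (4*0 + 6*(-6))/10 = -36/10 = -3.6000
Py = (4*25 + 6*(-7))/10 = 58/10 = 5.8000

P = (-3.6000, 5.8000)


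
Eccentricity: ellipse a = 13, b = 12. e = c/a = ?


c = sqrt(169-144) = sqrt(25) = 5.0000
e = c/a = 5/13 = 0.3846

e = 0.3846


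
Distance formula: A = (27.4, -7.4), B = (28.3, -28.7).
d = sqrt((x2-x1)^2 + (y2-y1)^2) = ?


dx = 28.3 - 27.4 = 0.9
dy = -28.7 + 7.4 = -21.3
d = sqrt(0.81 + 453.69) = sqrt(454.5) = 21.3190

21.3190


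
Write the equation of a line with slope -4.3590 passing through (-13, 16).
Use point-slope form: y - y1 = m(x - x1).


y - 16 = -4.3590(x + 13)
y = -4.3590x + 16 + 4.3590*(-13)
y = -4.3590x - 40.6670

y = -4.3590x - 40.6670


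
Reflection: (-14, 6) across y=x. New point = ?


Reflection rule for y=x: (y, x)
(-14, 6) -> (6, -14)

(6, -14)


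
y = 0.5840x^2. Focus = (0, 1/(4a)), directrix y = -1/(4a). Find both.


a = 0.5840
1/(4a) = 0.4281
Focus = (0, 0.4281)
Directrix: y = -0.4281

Focus = (0, 0.4281), Directrix: y = -0.4281


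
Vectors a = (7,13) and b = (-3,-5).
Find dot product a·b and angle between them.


a·b = 7*(-3) + 13*(-5) = -21 - 65 = -86
|a| = sqrt(49+169) = 14.7648
|b| = sqrt(9+25) = 5.8310
cos(theta) = -86/(sqrt(218)*sqrt(34)) = -86/sqrt(7412) = -0.998920
theta = arccos(-86/sqrt(7412)) = 177.3370 degrees

a·b = -86, theta = 177.3370 deg


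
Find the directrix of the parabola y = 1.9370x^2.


a = 1.9370
1/(4a) = 0.1291
directrix: y = -0.1291 = -0.1291

y = -0.1291


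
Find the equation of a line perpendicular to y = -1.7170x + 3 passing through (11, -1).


Perpendicular slope = -1/m1 = -1/(-1.7170) = 0.5824
b2 = y0 - m2*x0 = -1 + 11/(-1.7170) = -1 - 6.4065 = -7.4065

y = 0.5824x - 7.4065


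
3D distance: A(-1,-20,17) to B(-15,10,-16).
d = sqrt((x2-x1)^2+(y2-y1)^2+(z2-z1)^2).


dx=-14, dy=30, dz=-33
d = sqrt(196+900+1089) = sqrt(2185) = 46.7440

46.7440


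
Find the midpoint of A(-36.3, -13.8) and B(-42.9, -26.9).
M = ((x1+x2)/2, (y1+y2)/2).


Mx = (-36.3 - 42.9)/2 = -79.2/2 = -39.6000
My = (-13.8 - 26.9)/2 = -40.7/2 = -20.3500

(-39.6000, -20.3500)


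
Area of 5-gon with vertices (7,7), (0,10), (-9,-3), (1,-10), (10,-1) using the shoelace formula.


sum(xi*y_{i+1}) = 7*10 + 0*(-3) - 9*(-10) + 1*(-1) + 10*7 = 229
sum(yi*x_{i+1}) = 7*0 + 10*(-9) - 3*1 - 10*10 - 1*7 = -200
Area = |229 + 200|/2 = 429/2 = 214.5000

214.5000 sq units


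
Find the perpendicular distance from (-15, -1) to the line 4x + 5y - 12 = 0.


|4*(-15) + 5*(-1) - 12| = |-77| = 77
sqrt(16 + 25) = sqrt(41) = 6.4031
d = 77/sqrt(41) = 12.0254

12.0254


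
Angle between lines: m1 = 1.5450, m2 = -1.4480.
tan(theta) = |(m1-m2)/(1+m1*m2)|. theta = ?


m1-m2 = 2.993
1+m1*m2 = -1.23716
tan(theta) = |2.993/(-1.23716)| = 2.419251
theta = arctan(|2.993/(-1.23716)|) = 67.5422 degrees (acute angle)

67.5422 degrees


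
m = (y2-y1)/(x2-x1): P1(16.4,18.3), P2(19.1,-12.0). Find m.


dy = -12.0 - 18.3 = -30.3
dx = 19.1 - 16.4 = 2.7
m = -30.3/2.7 = -11.2222

m = -11.2222


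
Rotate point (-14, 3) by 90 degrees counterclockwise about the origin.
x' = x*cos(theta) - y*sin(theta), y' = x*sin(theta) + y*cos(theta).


cos(90) = 0, sin(90) = 1
x' = -14*0 - 3*1 = -3
y' = -14*1 + 3*0 = -14

(-3, -14)


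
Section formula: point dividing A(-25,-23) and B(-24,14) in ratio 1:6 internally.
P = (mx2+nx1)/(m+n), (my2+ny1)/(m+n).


Px = (1*(-24) + 6*(-25))/7 = -174/7 = -24.8571
Py = (1*14 + 6*(-23))/7 = -124/7 = -17.7143

P = (-24.8571, -17.7143)


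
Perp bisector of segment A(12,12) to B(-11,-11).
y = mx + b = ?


Midpoint = (0.5, 0.5)
Slope of AB = dy/dx = -23/(-23) = 1.0000
Perp slope = -dx/dy = -23/23 = -1.0000
b = My - (perp slope)*Mx = 0.5 + (-23*0.5)/(-23) = 0.5 + 0.5000 = 1.0000

y = -1.0000x + 1.0000


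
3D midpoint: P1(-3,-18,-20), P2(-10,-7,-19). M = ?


Mx = (-3- 10)/2 = -6.5000
My = (-18- 7)/2 = -12.5000
Mz = (-20- 19)/2 = -19.5000

M = (-6.5000, -12.5000, -19.5000)


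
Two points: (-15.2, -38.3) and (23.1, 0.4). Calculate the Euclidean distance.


dx = 23.1 + 15.2 = 38.3
dy = 0.4 + 38.3 = 38.7
d = sqrt(1466.89 + 1497.69) = sqrt(2964.58) = 54.4480

54.4480


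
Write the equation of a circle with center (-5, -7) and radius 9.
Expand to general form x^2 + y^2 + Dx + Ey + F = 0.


(x+ 5)^2 + (y+ 7)^2 = 9^2
D = -2h = 10, E = -2k = 14
F = h^2+k^2-r^2 = 25+49-81 = -7

x^2 + y^2 + 10x + 14y - 7 = 0


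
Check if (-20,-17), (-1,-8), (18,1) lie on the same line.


-20*(-8-1) - 1*(1+ 17) + 18*(-17+ 8)
= 180 - 18 - 162 = 0

Yes, collinear (determinant = 0)


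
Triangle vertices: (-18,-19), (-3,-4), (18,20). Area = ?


-18*(-4-20) = 432
-3*(20+ 19) = -117
18*(-19+ 4) = -270
sum = 45
Area = |45|/2 = 22.5000

22.5000 sq units


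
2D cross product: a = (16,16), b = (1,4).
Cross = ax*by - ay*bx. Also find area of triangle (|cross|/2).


cross = 16*4 - 16*1 = 64 - 16 = 48
Triangle area = |48|/2 = 48/2 = 24.0000

cross = 48, triangle area = 24.0000


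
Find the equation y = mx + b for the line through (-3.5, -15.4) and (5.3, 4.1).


m = (19.5)/(8.8) = 2.2159
b = y1 - m*x1 = -15.4 - (19.5*(-3.5))/(8.8) = -15.4 + 7.7557 = -7.6443

y = 2.2159x - 7.6443


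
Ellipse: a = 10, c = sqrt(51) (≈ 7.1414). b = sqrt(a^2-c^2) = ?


b^2 = 10^2 - (sqrt(51))^2 = 100 - 51 = 49
b = sqrt(49) = 7

b = 7


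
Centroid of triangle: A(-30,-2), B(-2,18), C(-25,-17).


Gx = (-30- 2- 25)/3 = -57/3 = -19.0000
Gy = (-2+18- 17)/3 = -1/3 = -0.3333

G = (-19.0000, -0.3333)


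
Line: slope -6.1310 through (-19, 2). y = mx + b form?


y - 2 = -6.1310(x + 19)
y = -6.1310x + 2 + 6.1310*(-19)
y = -6.1310x - 114.4890

y = -6.1310x - 114.4890


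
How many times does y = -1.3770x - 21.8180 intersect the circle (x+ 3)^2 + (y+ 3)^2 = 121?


Substitute y = -1.3770x - 21.8180: (x+ 3)^2 + (-1.3770x- 21.8180+ 3)^2 = 121
Expand to Ax^2 + Bx + C = 0, where b-k = -18.818
A = 1+m^2 = 2.896129
B = 2(m(b-k) - h) = 2(-1.3770*(-18.818) + 3) = 57.824772
C = h^2 + (b-k)^2 - r^2 = 9 + 354.117124 - 121 = 242.117124
disc = B^2-4AC = 3343.7043 - 2804.8097 = 538.8946
disc > 0

2 intersection points


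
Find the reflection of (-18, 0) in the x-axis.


Reflection rule for x-axis: (x, -y)
(-18, 0) -> (-18, 0)

(-18, 0)


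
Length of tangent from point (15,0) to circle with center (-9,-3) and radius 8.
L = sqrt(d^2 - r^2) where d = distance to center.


d = sqrt((15+ 9)^2 + (0+ 3)^2) = sqrt(576+9) = 24.1868
L = sqrt(585.0000 - 64) = sqrt(521.0000) = 22.8254

22.8254


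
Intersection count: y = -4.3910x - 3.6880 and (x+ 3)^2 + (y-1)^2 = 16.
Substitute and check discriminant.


Substitute y = -4.3910x - 3.6880: (x+ 3)^2 + (-4.3910x- 3.6880-1)^2 = 16
Expand to Ax^2 + Bx + C = 0, where b-k = -4.688
A = 1+m^2 = 20.280881
B = 2(m(b-k) - h) = 2(-4.3910*(-4.688) + 3) = 47.170016
C = h^2 + (b-k)^2 - r^2 = 9 + 21.977344 - 16 = 14.977344
disc = B^2-4AC = 2225.0104 - 1215.0149 = 1009.9955
disc > 0

2 intersection points


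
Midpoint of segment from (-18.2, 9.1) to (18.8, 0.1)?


Mx = (-18.2 + 18.8)/2 = 0.6/2 = 0.3000
My = (9.1 + 0.1)/2 = 9.2/2 = 4.6000

(0.3000, 4.6000)


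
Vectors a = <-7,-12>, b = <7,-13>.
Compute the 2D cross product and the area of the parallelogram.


cross = -7*(-13) + 12*7 = 91 + 84 = 175
Parallelogram area = |175| = 175

cross = 175, parallelogram area = 175


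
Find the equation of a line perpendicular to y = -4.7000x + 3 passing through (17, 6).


Perpendicular slope = -1/m1 = -1/(-4.7000) = 0.2128
b2 = y0 - m2*x0 = 6 + 17/(-4.7000) = 6 - 3.6170 = 2.3830

y = 0.2128x + 2.3830


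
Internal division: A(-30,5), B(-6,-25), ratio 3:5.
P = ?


Px = (3*(-6) + 5*(-30))/8 = -168/8 = -21.0000
Py = (3*(-25) + 5*5)/8 = -50/8 = -6.2500

P = (-21.0000, -6.2500)


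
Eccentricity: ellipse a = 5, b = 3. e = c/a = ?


c = sqrt(25-9) = sqrt(16) = 4.0000
e = c/a = 4/5 = 0.8000

e = 0.8000


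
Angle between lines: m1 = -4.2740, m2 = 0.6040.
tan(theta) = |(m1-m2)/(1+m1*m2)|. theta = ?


m1-m2 = -4.878
1+m1*m2 = -1.581496
tan(theta) = |-4.878/(-1.581496)| = 3.084421
theta = arctan(|-4.878/(-1.581496)|) = 72.0368 degrees (acute angle)

72.0368 degrees


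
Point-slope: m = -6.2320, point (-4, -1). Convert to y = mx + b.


y + 1 = -6.2320(x + 4)
y = -6.2320x - 1 + 6.2320*(-4)
y = -6.2320x - 25.9280

y = -6.2320x - 25.9280


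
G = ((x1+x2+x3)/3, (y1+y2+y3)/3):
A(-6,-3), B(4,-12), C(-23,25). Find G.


Gx = (-6+4- 23)/3 = -25/3 = -8.3333
Gy = (-3- 12+25)/3 = 10/3 = 3.3333

G = (-8.3333, 3.3333)


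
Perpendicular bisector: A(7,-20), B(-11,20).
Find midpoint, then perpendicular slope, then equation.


Midpoint = (-2, 0)
Slope of AB = dy/dx = 40/(-18) = -2.2222
Perp slope = -dx/dy = 18/40 = 0.4500
b = My - (perp slope)*Mx = 0 + (-18*(-2))/40 = 0 + 0.9000 = 0.9000

y = 0.4500x + 0.9000


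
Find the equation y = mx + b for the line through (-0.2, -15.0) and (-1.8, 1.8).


m = (16.8)/(-1.6) = -10.5000
b = y1 - m*x1 = -15.0 - (16.8*(-0.2))/(-1.6) = -15.0 - 2.1000 = -17.1000

y = -10.5000x - 17.1000


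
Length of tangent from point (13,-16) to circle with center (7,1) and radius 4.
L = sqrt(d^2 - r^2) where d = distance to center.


d = sqrt((13-7)^2 + (-16-1)^2) = sqrt(36+289) = 18.0278
L = sqrt(325.0000 - 16) = sqrt(309.0000) = 17.5784

17.5784


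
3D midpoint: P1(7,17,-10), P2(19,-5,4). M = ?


Mx = (7+19)/2 = 13.0000
My = (17- 5)/2 = 6.0000
Mz = (-10+4)/2 = -3.0000

M = (13.0000, 6.0000, -3.0000)


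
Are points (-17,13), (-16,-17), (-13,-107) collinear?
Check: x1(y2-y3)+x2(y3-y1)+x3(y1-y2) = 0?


-17*(-17+ 107) - 16*(-107-13) - 13*(13+ 17)
= -1530 + 1920 - 390 = 0

Yes, collinear (determinant = 0)


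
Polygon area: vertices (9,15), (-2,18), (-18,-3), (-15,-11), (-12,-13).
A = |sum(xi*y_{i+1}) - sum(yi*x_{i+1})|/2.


sum(xi*y_{i+1}) = 9*18 - 2*(-3) - 18*(-11) - 15*(-13) - 12*15 = 381
sum(yi*x_{i+1}) = 15*(-2) + 18*(-18) - 3*(-15) - 11*(-12) - 13*9 = -294
Area = |381 + 294|/2 = 675/2 = 337.5000

337.5000 sq units


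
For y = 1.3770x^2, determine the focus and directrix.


a = 1.3770
1/(4a) = 0.1816
Focus = (0, 0.1816)
Directrix: y = -0.1816

Focus = (0, 0.1816), Directrix: y = -0.1816


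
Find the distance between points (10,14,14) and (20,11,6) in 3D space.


dx=10, dy=-3, dz=-8
d = sqrt(100+9+64) = sqrt(173) = 13.1529

13.1529


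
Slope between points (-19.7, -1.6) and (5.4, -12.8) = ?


dy = -12.8 + 1.6 = -11.2
dx = 5.4 + 19.7 = 25.1
m = -11.2/25.1 = -0.4462

m = -0.4462


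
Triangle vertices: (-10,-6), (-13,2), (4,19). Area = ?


-10*(2-19) = 170
-13*(19+ 6) = -325
4*(-6-2) = -32
sum = -187
Area = |-187|/2 = 93.5000

93.5000 sq units


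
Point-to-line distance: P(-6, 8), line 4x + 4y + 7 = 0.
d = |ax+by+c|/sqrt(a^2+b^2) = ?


|4*(-6) + 4*8 + 7| = |15| = 15
sqrt(16 + 16) = sqrt(32) = 5.6569
d = 15/sqrt(32) = 2.6517

2.6517


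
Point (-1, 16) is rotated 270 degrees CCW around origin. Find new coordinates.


cos(270) = 0, sin(270) = -1
x' = -1*0 - 16*(-1) = 16
y' = -1*(-1) + 16*0 = 1

(16, 1)


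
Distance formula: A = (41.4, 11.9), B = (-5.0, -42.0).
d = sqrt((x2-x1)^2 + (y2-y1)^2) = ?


dx = -5.0 - 41.4 = -46.4
dy = -42.0 - 11.9 = -53.9
d = sqrt(2152.96 + 2905.21) = sqrt(5058.17) = 71.1208

71.1208


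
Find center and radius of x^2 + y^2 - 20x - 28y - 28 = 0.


h = -D/2 = 20/2 = 10
k = -E/2 = 28/2 = 14
r^2 = h^2 + k^2 - F = 100 + 196 + 28 = 324
r = 18

Center (10, 14), radius = 18


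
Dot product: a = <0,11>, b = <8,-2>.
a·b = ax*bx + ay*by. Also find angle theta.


a·b = 0*8 + 11*(-2) = 0 - 22 = -22
|a| = sqrt(0+121) = 11.0000
|b| = sqrt(64+4) = 8.2462
cos(theta) = -22/(sqrt(121)*sqrt(68)) = -22/sqrt(8228) = -0.242536
theta = arccos(-22/sqrt(8228)) = 104.0362 degrees

a·b = -22, theta = 104.0362 deg
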